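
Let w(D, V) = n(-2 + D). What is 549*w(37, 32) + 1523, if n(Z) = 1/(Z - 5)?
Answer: 15413/10 ≈ 1541.3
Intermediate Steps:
n(Z) = 1/(-5 + Z)
w(D, V) = 1/(-7 + D) (w(D, V) = 1/(-5 + (-2 + D)) = 1/(-7 + D))
549*w(37, 32) + 1523 = 549/(-7 + 37) + 1523 = 549/30 + 1523 = 549*(1/30) + 1523 = 183/10 + 1523 = 15413/10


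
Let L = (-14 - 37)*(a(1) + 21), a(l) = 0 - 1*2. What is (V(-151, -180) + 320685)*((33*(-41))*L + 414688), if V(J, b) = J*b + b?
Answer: 600015650325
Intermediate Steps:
a(l) = -2 (a(l) = 0 - 2 = -2)
L = -969 (L = (-14 - 37)*(-2 + 21) = -51*19 = -969)
V(J, b) = b + J*b
(V(-151, -180) + 320685)*((33*(-41))*L + 414688) = (-180*(1 - 151) + 320685)*((33*(-41))*(-969) + 414688) = (-180*(-150) + 320685)*(-1353*(-969) + 414688) = (27000 + 320685)*(1311057 + 414688) = 347685*1725745 = 600015650325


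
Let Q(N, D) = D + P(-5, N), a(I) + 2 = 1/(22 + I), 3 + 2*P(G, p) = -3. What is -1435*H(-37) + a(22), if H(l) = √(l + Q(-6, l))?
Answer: -87/44 - 1435*I*√77 ≈ -1.9773 - 12592.0*I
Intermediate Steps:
P(G, p) = -3 (P(G, p) = -3/2 + (½)*(-3) = -3/2 - 3/2 = -3)
a(I) = -2 + 1/(22 + I)
Q(N, D) = -3 + D (Q(N, D) = D - 3 = -3 + D)
H(l) = √(-3 + 2*l) (H(l) = √(l + (-3 + l)) = √(-3 + 2*l))
-1435*H(-37) + a(22) = -1435*√(-3 + 2*(-37)) + (-43 - 2*22)/(22 + 22) = -1435*√(-3 - 74) + (-43 - 44)/44 = -1435*I*√77 + (1/44)*(-87) = -1435*I*√77 - 87/44 = -87/44 - 1435*I*√77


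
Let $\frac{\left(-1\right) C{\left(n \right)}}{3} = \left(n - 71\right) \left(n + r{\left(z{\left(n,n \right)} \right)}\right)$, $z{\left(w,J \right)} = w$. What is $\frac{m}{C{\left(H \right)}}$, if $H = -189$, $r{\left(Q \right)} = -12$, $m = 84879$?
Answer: $- \frac{9431}{17420} \approx -0.54139$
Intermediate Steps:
$C{\left(n \right)} = - 3 \left(-71 + n\right) \left(-12 + n\right)$ ($C{\left(n \right)} = - 3 \left(n - 71\right) \left(n - 12\right) = - 3 \left(-71 + n\right) \left(-12 + n\right)$)
$\frac{m}{C{\left(H \right)}} = \frac{84879}{-2556 - 3 \left(-189\right)^{2} + 249 \left(-189\right)} = \frac{84879}{-2556 - 107163 - 47061} = \frac{84879}{-156780} = 84879 \left(- \frac{1}{156780}\right) = - \frac{9431}{17420}$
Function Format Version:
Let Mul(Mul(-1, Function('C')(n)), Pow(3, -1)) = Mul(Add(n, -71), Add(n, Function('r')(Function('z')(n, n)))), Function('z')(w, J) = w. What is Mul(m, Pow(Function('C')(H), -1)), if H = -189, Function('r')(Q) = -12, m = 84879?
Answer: Rational(-9431, 17420) ≈ -0.54139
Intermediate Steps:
Function('C')(n) = Mul(-3, Add(-71, n), Add(-12, n)) (Function('C')(n) = Mul(-3, Mul(Add(n, -71), Add(n, -12))) = Mul(-3, Mul(Add(-71, n), Add(-12, n))) = Mul(-3, Add(-71, n), Add(-12, n)))
Mul(m, Pow(Function('C')(H), -1)) = Mul(84879, Pow(Add(-2556, Mul(-3, Pow(-189, 2)), Mul(249, -189)), -1)) = Mul(84879, Pow(Add(-2556, Mul(-3, 35721), -47061), -1)) = Mul(84879, Pow(Add(-2556, -107163, -47061), -1)) = Mul(84879, Pow(-156780, -1)) = Mul(84879, Rational(-1, 156780)) = Rational(-9431, 17420)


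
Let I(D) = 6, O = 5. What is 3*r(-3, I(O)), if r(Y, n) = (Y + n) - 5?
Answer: -6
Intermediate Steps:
r(Y, n) = -5 + Y + n
3*r(-3, I(O)) = 3*(-5 - 3 + 6) = 3*(-2) = -6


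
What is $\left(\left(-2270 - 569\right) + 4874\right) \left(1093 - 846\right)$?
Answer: $502645$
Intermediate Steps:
$\left(\left(-2270 - 569\right) + 4874\right) \left(1093 - 846\right) = \left(-2839 + 4874\right) 247 = 2035 \cdot 247 = 502645$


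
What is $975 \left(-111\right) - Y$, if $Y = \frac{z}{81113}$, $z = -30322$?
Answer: $- \frac{8778424103}{81113} \approx -1.0822 \cdot 10^{5}$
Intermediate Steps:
$Y = - \frac{30322}{81113} \approx -0.37382$
$975 \left(-111\right) - Y = 975 \left(-111\right) - - \frac{30322}{81113} = -108225 + \frac{30322}{81113} = - \frac{8778424103}{81113}$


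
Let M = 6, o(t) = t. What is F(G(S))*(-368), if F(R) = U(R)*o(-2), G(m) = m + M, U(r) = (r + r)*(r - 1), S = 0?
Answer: 44160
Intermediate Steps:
U(r) = 2*r*(-1 + r) (U(r) = (2*r)*(-1 + r) = 2*r*(-1 + r))
G(m) = 6 + m (G(m) = m + 6 = 6 + m)
F(R) = -4*R*(-1 + R) (F(R) = (2*R*(-1 + R))*(-2) = -4*R*(-1 + R))
F(G(S))*(-368) = (4*(6 + 0)*(1 - (6 + 0)))*(-368) = (4*6*(1 - 1*6))*(-368) = (4*6*(1 - 6))*(-368) = (4*6*(-5))*(-368) = -120*(-368) = 44160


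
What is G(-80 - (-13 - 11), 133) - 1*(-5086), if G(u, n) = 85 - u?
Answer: 5227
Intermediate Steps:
G(-80 - (-13 - 11), 133) - 1*(-5086) = (85 - (-80 - (-13 - 11))) - 1*(-5086) = (85 - (-80 - 1*(-24))) + 5086 = (85 - (-80 + 24)) + 5086 = (85 - 1*(-56)) + 5086 = (85 + 56) + 5086 = 141 + 5086 = 5227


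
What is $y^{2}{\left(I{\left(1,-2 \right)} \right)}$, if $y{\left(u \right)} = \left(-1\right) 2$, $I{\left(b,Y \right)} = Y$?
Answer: $4$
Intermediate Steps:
$y{\left(u \right)} = -2$
$y^{2}{\left(I{\left(1,-2 \right)} \right)} = \left(-2\right)^{2} = 4$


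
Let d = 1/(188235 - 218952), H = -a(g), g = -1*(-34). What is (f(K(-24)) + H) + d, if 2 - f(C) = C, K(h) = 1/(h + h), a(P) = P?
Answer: -15716881/491472 ≈ -31.979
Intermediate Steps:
g = 34
K(h) = 1/(2*h)
f(C) = 2 - C
H = -34 (H = -1*34 = -34)
d = -1/30717 (d = 1/(-30717) = -1/30717 ≈ -3.2555e-5)
(f(K(-24)) + H) + d = ((2 - 1/(2*(-24))) - 34) - 1/30717 = ((2 - (-1)/(2*24)) - 34) - 1/30717 = ((2 - 1*(-1/48)) - 34) - 1/30717 = ((2 + 1/48) - 34) - 1/30717 = (97/48 - 34) - 1/30717 = -1535/48 - 1/30717 = -15716881/491472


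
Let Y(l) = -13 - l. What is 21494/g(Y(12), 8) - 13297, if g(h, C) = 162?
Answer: -1066310/81 ≈ -13164.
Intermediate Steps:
21494/g(Y(12), 8) - 13297 = 21494/162 - 13297 = 21494*(1/162) - 13297 = 10747/81 - 13297 = -1066310/81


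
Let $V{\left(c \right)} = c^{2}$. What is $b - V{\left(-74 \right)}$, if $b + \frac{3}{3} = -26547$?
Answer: $-32024$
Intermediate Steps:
$b = -26548$ ($b = -1 - 26547 = -26548$)
$b - V{\left(-74 \right)} = -26548 - \left(-74\right)^{2} = -26548 - 5476 = -32024$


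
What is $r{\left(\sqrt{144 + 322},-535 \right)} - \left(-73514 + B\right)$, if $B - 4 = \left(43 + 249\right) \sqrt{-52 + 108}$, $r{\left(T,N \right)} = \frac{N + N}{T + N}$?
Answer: $\frac{21006716540}{285759} - 584 \sqrt{14} + \frac{1070 \sqrt{466}}{285759} \approx 71327.0$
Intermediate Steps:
$r{\left(T,N \right)} = \frac{2 N}{N + T}$
$B = 4 + 584 \sqrt{14}$ ($B = 4 + \left(43 + 249\right) \sqrt{-52 + 108} = 4 + 292 \sqrt{56} = 4 + 292 \cdot 2 \sqrt{14} = 4 + 584 \sqrt{14} \approx 2189.1$)
$r{\left(\sqrt{144 + 322},-535 \right)} - \left(-73514 + B\right) = 2 \left(-535\right) \frac{1}{-535 + \sqrt{144 + 322}} + \left(73514 - \left(4 + 584 \sqrt{14}\right)\right) = 2 \left(-535\right) \frac{1}{-535 + \sqrt{466}} + \left(73514 - \left(4 + 584 \sqrt{14}\right)\right) = - \frac{1070}{-535 + \sqrt{466}} + \left(73510 - 584 \sqrt{14}\right) = 73510 - \frac{1070}{-535 + \sqrt{466}} - 584 \sqrt{14}$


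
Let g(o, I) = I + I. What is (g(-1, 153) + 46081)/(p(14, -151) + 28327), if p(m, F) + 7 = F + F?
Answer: 46387/28018 ≈ 1.6556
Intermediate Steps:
p(m, F) = -7 + 2*F (p(m, F) = -7 + (F + F) = -7 + 2*F)
g(o, I) = 2*I
(g(-1, 153) + 46081)/(p(14, -151) + 28327) = (2*153 + 46081)/((-7 + 2*(-151)) + 28327) = (306 + 46081)/((-7 - 302) + 28327) = 46387/(-309 + 28327) = 46387/28018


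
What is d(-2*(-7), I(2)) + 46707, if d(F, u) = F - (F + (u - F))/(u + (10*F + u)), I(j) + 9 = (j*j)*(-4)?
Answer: 840983/18 ≈ 46721.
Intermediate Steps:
I(j) = -9 - 4*j**2 (I(j) = -9 + (j*j)*(-4) = -9 + j**2*(-4) = -9 - 4*j**2)
d(F, u) = F - u/(2*u + 10*F) (d(F, u) = F - u/(u + (u + 10*F)) = F - u/(2*u + 10*F))
d(-2*(-7), I(2)) + 46707 = (5*(-2*(-7))**2 - (-9 - 4*2**2)/2 + (-2*(-7))*(-9 - 4*2**2))/((-9 - 4*2**2) + 5*(-2*(-7))) + 46707 = (5*14**2 - (-9 - 4*4)/2 + 14*(-9 - 4*4))/((-9 - 4*4) + 5*14) + 46707 = (5*196 - (-9 - 16)/2 + 14*(-9 - 16))/((-9 - 16) + 70) + 46707 = (980 - 1/2*(-25) + 14*(-25))/(-25 + 70) + 46707 = (980 + 25/2 - 350)/45 + 46707 = (1/45)*(1285/2) + 46707 = 257/18 + 46707 = 840983/18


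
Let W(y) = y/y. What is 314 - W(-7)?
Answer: 313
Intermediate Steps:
W(y) = 1
314 - W(-7) = 314 - 1*1 = 314 - 1 = 313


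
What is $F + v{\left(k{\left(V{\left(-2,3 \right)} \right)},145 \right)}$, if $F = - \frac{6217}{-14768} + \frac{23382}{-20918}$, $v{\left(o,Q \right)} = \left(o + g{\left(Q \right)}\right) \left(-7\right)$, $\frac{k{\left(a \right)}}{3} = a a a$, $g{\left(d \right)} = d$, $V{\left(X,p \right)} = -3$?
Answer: $- \frac{69305042461}{154458512} \approx -448.7$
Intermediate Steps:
$k{\left(a \right)} = 3 a^{3}$ ($k{\left(a \right)} = 3 a a a = 3 a^{2} a = 3 a^{3}$)
$v{\left(o,Q \right)} = - 7 Q - 7 o$ ($v{\left(o,Q \right)} = \left(o + Q\right) \left(-7\right) = \left(Q + o\right) \left(-7\right) = - 7 Q - 7 o$)
$F = - \frac{107629085}{154458512}$ ($F = \left(-6217\right) \left(- \frac{1}{14768}\right) + 23382 \left(- \frac{1}{20918}\right) = \frac{6217}{14768} - \frac{11691}{10459} = - \frac{107629085}{154458512} \approx -0.69682$)
$F + v{\left(k{\left(V{\left(-2,3 \right)} \right)},145 \right)} = - \frac{107629085}{154458512} - \left(1015 + 7 \cdot 3 \left(-3\right)^{3}\right) = - \frac{107629085}{154458512} - \left(1015 + 7 \cdot 3 \left(-27\right)\right) = - \frac{107629085}{154458512} - 448 = - \frac{69305042461}{154458512}$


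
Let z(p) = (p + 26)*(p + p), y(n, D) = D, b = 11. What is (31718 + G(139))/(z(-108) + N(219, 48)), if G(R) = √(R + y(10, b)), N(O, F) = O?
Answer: 31718/17931 + 5*√6/17931 ≈ 1.7696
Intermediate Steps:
G(R) = √(11 + R) (G(R) = √(R + 11) = √(11 + R))
z(p) = 2*p*(26 + p) (z(p) = (26 + p)*(2*p) = 2*p*(26 + p))
(31718 + G(139))/(z(-108) + N(219, 48)) = (31718 + √(11 + 139))/(2*(-108)*(26 - 108) + 219) = (31718 + √150)/(2*(-108)*(-82) + 219) = (31718 + 5*√6)/(17712 + 219) = (31718 + 5*√6)/17931 = (31718 + 5*√6)*(1/17931) = 31718/17931 + 5*√6/17931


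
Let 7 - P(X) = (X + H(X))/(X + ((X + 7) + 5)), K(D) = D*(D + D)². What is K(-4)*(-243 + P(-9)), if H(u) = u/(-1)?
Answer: 60416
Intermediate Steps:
H(u) = -u (H(u) = u*(-1) = -u)
K(D) = 4*D³ (K(D) = D*(2*D)² = D*(4*D²) = 4*D³)
P(X) = 7 (P(X) = 7 - (X - X)/(X + ((X + 7) + 5)) = 7 - 0/(X + ((7 + X) + 5)) = 7 - 0/(X + (12 + X)) = 7 - 0/(12 + 2*X) = 7 - 1*0 = 7 + 0 = 7)
K(-4)*(-243 + P(-9)) = (4*(-4)³)*(-243 + 7) = (4*(-64))*(-236) = -256*(-236) = 60416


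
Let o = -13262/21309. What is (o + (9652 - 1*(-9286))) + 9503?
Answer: 606036007/21309 ≈ 28440.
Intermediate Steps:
o = -13262/21309 (o = -13262*1/21309 = -13262/21309 ≈ -0.62237)
(o + (9652 - 1*(-9286))) + 9503 = (-13262/21309 + (9652 - 1*(-9286))) + 9503 = (-13262/21309 + (9652 + 9286)) + 9503 = (-13262/21309 + 18938) + 9503 = 403536580/21309 + 9503 = 606036007/21309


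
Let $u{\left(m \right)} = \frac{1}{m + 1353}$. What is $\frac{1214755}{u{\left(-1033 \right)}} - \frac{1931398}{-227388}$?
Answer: $\frac{6313616365157}{16242} \approx 3.8872 \cdot 10^{8}$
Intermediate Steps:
$u{\left(m \right)} = \frac{1}{1353 + m}$
$\frac{1214755}{u{\left(-1033 \right)}} - \frac{1931398}{-227388} = \frac{1214755}{\frac{1}{1353 - 1033}} - \frac{1931398}{-227388} = \frac{1214755}{\frac{1}{320}} - - \frac{137957}{16242} = 1214755 \frac{1}{\frac{1}{320}} + \frac{137957}{16242} = 1214755 \cdot 320 + \frac{137957}{16242} = 388721600 + \frac{137957}{16242} = \frac{6313616365157}{16242}$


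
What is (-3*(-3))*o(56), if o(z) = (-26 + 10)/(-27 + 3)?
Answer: 6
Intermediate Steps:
o(z) = ⅔ (o(z) = -16/(-24) = -16*(-1/24) = ⅔)
(-3*(-3))*o(56) = -3*(-3)*(⅔) = 9*(⅔) = 6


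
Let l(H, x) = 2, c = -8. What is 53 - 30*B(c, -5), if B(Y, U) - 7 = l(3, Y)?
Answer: -217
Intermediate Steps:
B(Y, U) = 9 (B(Y, U) = 7 + 2 = 9)
53 - 30*B(c, -5) = 53 - 30*9 = 53 - 270 = -217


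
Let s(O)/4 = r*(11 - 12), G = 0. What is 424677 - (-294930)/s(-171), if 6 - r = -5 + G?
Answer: 9195429/22 ≈ 4.1797e+5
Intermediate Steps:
r = 11 (r = 6 - (-5 + 0) = 6 - 1*(-5) = 6 + 5 = 11)
s(O) = -44 (s(O) = 4*(11*(11 - 12)) = 4*(11*(-1)) = 4*(-11) = -44)
424677 - (-294930)/s(-171) = 424677 - (-294930)/(-44) = 424677 - (-294930)*(-1)/44 = 424677 - 1*147465/22 = 424677 - 147465/22 = 9195429/22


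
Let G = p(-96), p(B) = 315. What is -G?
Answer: -315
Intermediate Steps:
G = 315
-G = -1*315 = -315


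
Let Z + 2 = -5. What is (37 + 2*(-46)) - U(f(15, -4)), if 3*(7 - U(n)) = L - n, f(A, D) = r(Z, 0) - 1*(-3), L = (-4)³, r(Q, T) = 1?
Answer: -254/3 ≈ -84.667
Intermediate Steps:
Z = -7 (Z = -2 - 5 = -7)
L = -64
f(A, D) = 4 (f(A, D) = 1 - 1*(-3) = 1 + 3 = 4)
U(n) = 85/3 + n/3 (U(n) = 7 - (-64 - n)/3 = 7 + (64/3 + n/3) = 85/3 + n/3)
(37 + 2*(-46)) - U(f(15, -4)) = (37 + 2*(-46)) - (85/3 + (⅓)*4) = (37 - 92) - (85/3 + 4/3) = -55 - 1*89/3 = -55 - 89/3 = -254/3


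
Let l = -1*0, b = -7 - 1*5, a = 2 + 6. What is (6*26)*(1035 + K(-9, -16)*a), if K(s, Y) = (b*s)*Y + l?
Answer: -1995084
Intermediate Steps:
a = 8
b = -12 (b = -7 - 5 = -12)
l = 0
K(s, Y) = -12*Y*s (K(s, Y) = (-12*s)*Y + 0 = -12*Y*s + 0 = -12*Y*s)
(6*26)*(1035 + K(-9, -16)*a) = (6*26)*(1035 - 12*(-16)*(-9)*8) = 156*(1035 - 1728*8) = 156*(1035 - 13824) = 156*(-12789) = -1995084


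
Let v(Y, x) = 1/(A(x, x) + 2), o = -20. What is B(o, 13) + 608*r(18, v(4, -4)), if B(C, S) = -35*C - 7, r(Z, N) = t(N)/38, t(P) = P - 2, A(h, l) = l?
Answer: 653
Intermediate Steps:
v(Y, x) = 1/(2 + x) (v(Y, x) = 1/(x + 2) = 1/(2 + x))
t(P) = -2 + P
r(Z, N) = -1/19 + N/38 (r(Z, N) = (-2 + N)/38 = (-2 + N)*(1/38) = -1/19 + N/38)
B(C, S) = -7 - 35*C
B(o, 13) + 608*r(18, v(4, -4)) = (-7 - 35*(-20)) + 608*(-1/19 + 1/(38*(2 - 4))) = (-7 + 700) + 608*(-1/19 + (1/38)/(-2)) = 693 + 608*(-1/19 + (1/38)*(-1/2)) = 693 + 608*(-1/19 - 1/76) = 693 + 608*(-5/76) = 693 - 40 = 653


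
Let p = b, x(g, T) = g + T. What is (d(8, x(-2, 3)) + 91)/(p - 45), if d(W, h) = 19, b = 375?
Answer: ⅓ ≈ 0.33333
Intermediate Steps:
x(g, T) = T + g
p = 375
(d(8, x(-2, 3)) + 91)/(p - 45) = (19 + 91)/(375 - 45) = 110/330 = 110*(1/330) = ⅓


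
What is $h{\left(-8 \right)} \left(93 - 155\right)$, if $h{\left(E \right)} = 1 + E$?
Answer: $434$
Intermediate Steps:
$h{\left(-8 \right)} \left(93 - 155\right) = \left(1 - 8\right) \left(93 - 155\right) = \left(-7\right) \left(-62\right) = 434$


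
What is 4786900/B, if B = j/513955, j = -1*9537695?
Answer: -492050237900/1907539 ≈ -2.5795e+5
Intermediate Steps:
j = -9537695
B = -1907539/102791 (B = -9537695/513955 = -9537695*1/513955 = -1907539/102791 ≈ -18.557)
4786900/B = 4786900/(-1907539/102791) = 4786900*(-102791/1907539) = -492050237900/1907539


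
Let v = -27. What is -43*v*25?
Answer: 29025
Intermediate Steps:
-43*v*25 = -43*(-27)*25 = 1161*25 = 29025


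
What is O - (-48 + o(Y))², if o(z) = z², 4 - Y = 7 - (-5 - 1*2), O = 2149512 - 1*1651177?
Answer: 495631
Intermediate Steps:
O = 498335 (O = 2149512 - 1651177 = 498335)
Y = -10 (Y = 4 - (7 - (-5 - 1*2)) = 4 - (7 - (-5 - 2)) = 4 - (7 - 1*(-7)) = 4 - (7 + 7) = 4 - 1*14 = 4 - 14 = -10)
O - (-48 + o(Y))² = 498335 - (-48 + (-10)²)² = 498335 - (-48 + 100)² = 498335 - 1*52² = 498335 - 1*2704 = 498335 - 2704 = 495631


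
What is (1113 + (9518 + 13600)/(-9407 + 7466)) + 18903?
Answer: 12942646/647 ≈ 20004.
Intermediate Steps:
(1113 + (9518 + 13600)/(-9407 + 7466)) + 18903 = (1113 + 23118/(-1941)) + 18903 = (1113 + 23118*(-1/1941)) + 18903 = (1113 - 7706/647) + 18903 = 712405/647 + 18903 = 12942646/647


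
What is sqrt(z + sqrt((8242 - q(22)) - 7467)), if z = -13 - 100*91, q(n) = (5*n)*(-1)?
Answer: sqrt(-9113 + sqrt(885)) ≈ 95.306*I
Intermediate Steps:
q(n) = -5*n
z = -9113 (z = -13 - 9100 = -9113)
sqrt(z + sqrt((8242 - q(22)) - 7467)) = sqrt(-9113 + sqrt((8242 - (-5)*22) - 7467)) = sqrt(-9113 + sqrt((8242 - 1*(-110)) - 7467)) = sqrt(-9113 + sqrt((8242 + 110) - 7467)) = sqrt(-9113 + sqrt(8352 - 7467)) = sqrt(-9113 + sqrt(885))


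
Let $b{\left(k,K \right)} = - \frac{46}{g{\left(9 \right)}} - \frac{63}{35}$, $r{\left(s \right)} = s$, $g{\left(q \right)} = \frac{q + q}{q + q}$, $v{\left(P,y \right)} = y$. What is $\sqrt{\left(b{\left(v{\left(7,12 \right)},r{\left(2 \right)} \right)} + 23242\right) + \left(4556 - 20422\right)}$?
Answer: $\frac{\sqrt{183205}}{5} \approx 85.605$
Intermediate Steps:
$g{\left(q \right)} = 1$ ($g{\left(q \right)} = \frac{2 q}{2 q} = 2 q \frac{1}{2 q} = 1$)
$b{\left(k,K \right)} = - \frac{239}{5}$ ($b{\left(k,K \right)} = - \frac{46}{1} - \frac{63}{35} = \left(-46\right) 1 - \frac{9}{5} = -46 - \frac{9}{5} = - \frac{239}{5}$)
$\sqrt{\left(b{\left(v{\left(7,12 \right)},r{\left(2 \right)} \right)} + 23242\right) + \left(4556 - 20422\right)} = \sqrt{\left(- \frac{239}{5} + 23242\right) + \left(4556 - 20422\right)} = \sqrt{\frac{115971}{5} - 15866} = \sqrt{\frac{36641}{5}} = \frac{\sqrt{183205}}{5}$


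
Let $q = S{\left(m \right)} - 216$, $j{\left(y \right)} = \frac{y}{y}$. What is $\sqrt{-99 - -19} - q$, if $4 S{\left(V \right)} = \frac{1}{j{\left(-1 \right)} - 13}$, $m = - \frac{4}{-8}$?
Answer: $\frac{10369}{48} + 4 i \sqrt{5} \approx 216.02 + 8.9443 i$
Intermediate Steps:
$j{\left(y \right)} = 1$
$m = \frac{1}{2}$ ($m = \left(-4\right) \left(- \frac{1}{8}\right) = \frac{1}{2} \approx 0.5$)
$S{\left(V \right)} = - \frac{1}{48}$ ($S{\left(V \right)} = \frac{1}{4 \left(1 - 13\right)} = \frac{1}{4 \left(-12\right)} = \frac{1}{4} \left(- \frac{1}{12}\right) = - \frac{1}{48}$)
$q = - \frac{10369}{48}$ ($q = - \frac{1}{48} - 216 = - \frac{10369}{48} \approx -216.02$)
$\sqrt{-99 - -19} - q = \sqrt{-99 - -19} - - \frac{10369}{48} = \sqrt{-99 + \left(25 - 6\right)} + \frac{10369}{48} = \sqrt{-99 + 19} + \frac{10369}{48} = \sqrt{-80} + \frac{10369}{48} = 4 i \sqrt{5} + \frac{10369}{48} = \frac{10369}{48} + 4 i \sqrt{5}$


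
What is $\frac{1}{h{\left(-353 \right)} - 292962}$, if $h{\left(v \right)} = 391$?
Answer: $- \frac{1}{292571} \approx -3.418 \cdot 10^{-6}$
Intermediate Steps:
$\frac{1}{h{\left(-353 \right)} - 292962} = \frac{1}{391 - 292962} = \frac{1}{-292571} = - \frac{1}{292571}$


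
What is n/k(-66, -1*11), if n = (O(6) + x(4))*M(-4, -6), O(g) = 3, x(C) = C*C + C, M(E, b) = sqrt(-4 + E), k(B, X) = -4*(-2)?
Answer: 23*I*sqrt(2)/4 ≈ 8.1317*I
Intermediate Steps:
k(B, X) = 8
x(C) = C + C**2 (x(C) = C**2 + C = C + C**2)
n = 46*I*sqrt(2) (n = (3 + 4*(1 + 4))*sqrt(-4 - 4) = (3 + 4*5)*sqrt(-8) = (3 + 20)*(2*I*sqrt(2)) = 23*(2*I*sqrt(2)) = 46*I*sqrt(2) ≈ 65.054*I)
n/k(-66, -1*11) = (46*I*sqrt(2))/8 = (46*I*sqrt(2))*(1/8) = 23*I*sqrt(2)/4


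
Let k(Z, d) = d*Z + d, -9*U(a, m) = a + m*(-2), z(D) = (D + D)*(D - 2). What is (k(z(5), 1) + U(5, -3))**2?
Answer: 71824/81 ≈ 886.72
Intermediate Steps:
z(D) = 2*D*(-2 + D) (z(D) = (2*D)*(-2 + D) = 2*D*(-2 + D))
U(a, m) = -a/9 + 2*m/9 (U(a, m) = -(a + m*(-2))/9 = -(a - 2*m)/9 = -a/9 + 2*m/9)
k(Z, d) = d + Z*d (k(Z, d) = Z*d + d = d + Z*d)
(k(z(5), 1) + U(5, -3))**2 = (1*(1 + 2*5*(-2 + 5)) + (-1/9*5 + (2/9)*(-3)))**2 = (1*(1 + 2*5*3) + (-5/9 - 2/3))**2 = (1*(1 + 30) - 11/9)**2 = (1*31 - 11/9)**2 = (31 - 11/9)**2 = (268/9)**2 = 71824/81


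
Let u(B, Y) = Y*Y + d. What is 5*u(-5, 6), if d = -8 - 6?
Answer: 110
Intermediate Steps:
d = -14
u(B, Y) = -14 + Y² (u(B, Y) = Y*Y - 14 = Y² - 14 = -14 + Y²)
5*u(-5, 6) = 5*(-14 + 6²) = 5*(-14 + 36) = 5*22 = 110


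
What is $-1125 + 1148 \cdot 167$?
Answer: $190591$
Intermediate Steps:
$-1125 + 1148 \cdot 167 = -1125 + 191716 = 190591$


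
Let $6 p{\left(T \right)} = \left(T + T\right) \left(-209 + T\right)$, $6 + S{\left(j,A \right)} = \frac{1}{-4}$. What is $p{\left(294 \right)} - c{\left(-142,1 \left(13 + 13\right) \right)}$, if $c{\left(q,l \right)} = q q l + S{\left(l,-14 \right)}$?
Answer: $- \frac{2063711}{4} \approx -5.1593 \cdot 10^{5}$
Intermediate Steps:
$S{\left(j,A \right)} = - \frac{25}{4}$ ($S{\left(j,A \right)} = -6 + \frac{1}{-4} = -6 - \frac{1}{4} = - \frac{25}{4}$)
$c{\left(q,l \right)} = - \frac{25}{4} + l q^{2}$ ($c{\left(q,l \right)} = q q l - \frac{25}{4} = q^{2} l - \frac{25}{4} = l q^{2} - \frac{25}{4} = - \frac{25}{4} + l q^{2}$)
$p{\left(T \right)} = \frac{T \left(-209 + T\right)}{3}$ ($p{\left(T \right)} = \frac{\left(T + T\right) \left(-209 + T\right)}{6} = \frac{2 T \left(-209 + T\right)}{6} = \frac{T \left(-209 + T\right)}{3}$)
$p{\left(294 \right)} - c{\left(-142,1 \left(13 + 13\right) \right)} = \frac{1}{3} \cdot 294 \left(-209 + 294\right) - \left(- \frac{25}{4} + 1 \left(13 + 13\right) \left(-142\right)^{2}\right) = \frac{1}{3} \cdot 294 \cdot 85 - \left(- \frac{25}{4} + 1 \cdot 26 \cdot 20164\right) = 8330 - \left(- \frac{25}{4} + 26 \cdot 20164\right) = 8330 - \left(- \frac{25}{4} + 524264\right) = 8330 - \frac{2097031}{4} = - \frac{2063711}{4}$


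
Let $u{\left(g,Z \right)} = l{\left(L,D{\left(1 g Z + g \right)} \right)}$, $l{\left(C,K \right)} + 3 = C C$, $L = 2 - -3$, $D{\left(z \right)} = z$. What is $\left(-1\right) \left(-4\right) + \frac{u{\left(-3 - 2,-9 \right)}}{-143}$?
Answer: $\frac{50}{13} \approx 3.8462$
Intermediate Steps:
$L = 5$ ($L = 2 + 3 = 5$)
$l{\left(C,K \right)} = -3 + C^{2}$ ($l{\left(C,K \right)} = -3 + C C = -3 + C^{2}$)
$u{\left(g,Z \right)} = 22$ ($u{\left(g,Z \right)} = -3 + 5^{2} = -3 + 25 = 22$)
$\left(-1\right) \left(-4\right) + \frac{u{\left(-3 - 2,-9 \right)}}{-143} = \left(-1\right) \left(-4\right) + \frac{1}{-143} \cdot 22 = 4 - \frac{2}{13} = \frac{50}{13}$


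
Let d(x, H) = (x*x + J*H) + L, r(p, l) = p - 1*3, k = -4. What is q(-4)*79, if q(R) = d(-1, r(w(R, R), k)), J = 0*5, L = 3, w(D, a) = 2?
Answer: 316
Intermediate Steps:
J = 0
r(p, l) = -3 + p (r(p, l) = p - 3 = -3 + p)
d(x, H) = 3 + x² (d(x, H) = (x*x + 0*H) + 3 = (x² + 0) + 3 = x² + 3 = 3 + x²)
q(R) = 4 (q(R) = 3 + (-1)² = 3 + 1 = 4)
q(-4)*79 = 4*79 = 316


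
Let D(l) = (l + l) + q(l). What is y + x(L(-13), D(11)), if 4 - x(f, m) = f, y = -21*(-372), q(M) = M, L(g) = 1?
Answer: 7815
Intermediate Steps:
y = 7812
D(l) = 3*l (D(l) = (l + l) + l = 2*l + l = 3*l)
x(f, m) = 4 - f
y + x(L(-13), D(11)) = 7812 + (4 - 1*1) = 7812 + (4 - 1) = 7812 + 3 = 7815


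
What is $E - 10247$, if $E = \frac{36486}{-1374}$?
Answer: $- \frac{2352644}{229} \approx -10274.0$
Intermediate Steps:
$E = - \frac{6081}{229}$ ($E = 36486 \left(- \frac{1}{1374}\right) = - \frac{6081}{229} \approx -26.555$)
$E - 10247 = - \frac{6081}{229} - 10247 = - \frac{2352644}{229}$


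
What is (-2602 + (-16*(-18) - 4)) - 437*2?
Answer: -3192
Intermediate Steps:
(-2602 + (-16*(-18) - 4)) - 437*2 = (-2602 + (288 - 4)) - 874 = (-2602 + 284) - 874 = -2318 - 874 = -3192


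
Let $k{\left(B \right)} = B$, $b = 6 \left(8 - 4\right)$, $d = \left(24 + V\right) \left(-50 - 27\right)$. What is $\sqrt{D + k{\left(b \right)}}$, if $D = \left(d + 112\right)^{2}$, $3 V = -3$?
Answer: $\sqrt{2752305} \approx 1659.0$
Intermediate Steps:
$V = -1$ ($V = \frac{1}{3} \left(-3\right) = -1$)
$d = -1771$ ($d = \left(24 - 1\right) \left(-50 - 27\right) = 23 \left(-77\right) = -1771$)
$b = 24$ ($b = 6 \cdot 4 = 24$)
$D = 2752281$ ($D = \left(-1771 + 112\right)^{2} = \left(-1659\right)^{2} = 2752281$)
$\sqrt{D + k{\left(b \right)}} = \sqrt{2752281 + 24} = \sqrt{2752305}$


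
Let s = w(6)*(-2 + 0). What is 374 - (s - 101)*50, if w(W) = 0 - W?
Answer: 4824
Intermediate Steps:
w(W) = -W
s = 12 (s = (-1*6)*(-2 + 0) = -6*(-2) = 12)
374 - (s - 101)*50 = 374 - (12 - 101)*50 = 374 - (-89)*50 = 374 - 1*(-4450) = 374 + 4450 = 4824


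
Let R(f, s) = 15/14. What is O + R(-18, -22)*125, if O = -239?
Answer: -1471/14 ≈ -105.07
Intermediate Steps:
R(f, s) = 15/14 (R(f, s) = 15*(1/14) = 15/14)
O + R(-18, -22)*125 = -239 + (15/14)*125 = -239 + 1875/14 = -1471/14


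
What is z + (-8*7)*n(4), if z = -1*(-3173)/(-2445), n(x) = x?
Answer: -550853/2445 ≈ -225.30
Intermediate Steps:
z = -3173/2445 (z = 3173*(-1/2445) = -3173/2445 ≈ -1.2978)
z + (-8*7)*n(4) = -3173/2445 - 8*7*4 = -3173/2445 - 56*4 = -3173/2445 - 224 = -550853/2445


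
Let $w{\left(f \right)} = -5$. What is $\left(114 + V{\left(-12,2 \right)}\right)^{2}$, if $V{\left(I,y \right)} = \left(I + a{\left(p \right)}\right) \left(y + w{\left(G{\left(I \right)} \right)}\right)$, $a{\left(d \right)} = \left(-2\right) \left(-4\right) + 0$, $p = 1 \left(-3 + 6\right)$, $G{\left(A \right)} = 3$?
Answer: $15876$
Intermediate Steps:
$p = 3$ ($p = 1 \cdot 3 = 3$)
$a{\left(d \right)} = 8$ ($a{\left(d \right)} = 8 + 0 = 8$)
$V{\left(I,y \right)} = \left(-5 + y\right) \left(8 + I\right)$ ($V{\left(I,y \right)} = \left(I + 8\right) \left(y - 5\right) = \left(8 + I\right) \left(-5 + y\right) = \left(-5 + y\right) \left(8 + I\right)$)
$\left(114 + V{\left(-12,2 \right)}\right)^{2} = \left(114 - -12\right)^{2} = \left(114 + \left(-40 + 60 + 16 - 24\right)\right)^{2} = \left(114 + 12\right)^{2} = 126^{2} = 15876$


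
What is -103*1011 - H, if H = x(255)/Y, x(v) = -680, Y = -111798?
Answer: -5820930907/55899 ≈ -1.0413e+5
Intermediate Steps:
H = 340/55899 (H = -680/(-111798) = -680*(-1/111798) = 340/55899 ≈ 0.0060824)
-103*1011 - H = -103*1011 - 1*340/55899 = -104133 - 340/55899 = -5820930907/55899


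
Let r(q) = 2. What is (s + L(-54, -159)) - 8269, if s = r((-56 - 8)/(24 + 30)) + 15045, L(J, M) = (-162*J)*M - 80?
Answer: -1384234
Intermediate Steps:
L(J, M) = -80 - 162*J*M (L(J, M) = -162*J*M - 80 = -80 - 162*J*M)
s = 15047 (s = 2 + 15045 = 15047)
(s + L(-54, -159)) - 8269 = (15047 + (-80 - 162*(-54)*(-159))) - 8269 = (15047 + (-80 - 1390932)) - 8269 = (15047 - 1391012) - 8269 = -1375965 - 8269 = -1384234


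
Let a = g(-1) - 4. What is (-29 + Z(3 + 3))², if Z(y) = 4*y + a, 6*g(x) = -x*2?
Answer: 676/9 ≈ 75.111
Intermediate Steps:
g(x) = -x/3 (g(x) = (-x*2)/6 = (-2*x)/6 = -x/3)
a = -11/3 (a = -⅓*(-1) - 4 = ⅓ - 4 = -11/3 ≈ -3.6667)
Z(y) = -11/3 + 4*y (Z(y) = 4*y - 11/3 = -11/3 + 4*y)
(-29 + Z(3 + 3))² = (-29 + (-11/3 + 4*(3 + 3)))² = (-29 + (-11/3 + 4*6))² = (-29 + (-11/3 + 24))² = (-29 + 61/3)² = (-26/3)² = 676/9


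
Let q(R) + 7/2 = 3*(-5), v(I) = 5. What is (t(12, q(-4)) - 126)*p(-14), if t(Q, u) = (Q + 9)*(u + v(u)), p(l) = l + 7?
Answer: 5733/2 ≈ 2866.5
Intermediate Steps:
p(l) = 7 + l
q(R) = -37/2 (q(R) = -7/2 + 3*(-5) = -7/2 - 15 = -37/2)
t(Q, u) = (5 + u)*(9 + Q) (t(Q, u) = (Q + 9)*(u + 5) = (9 + Q)*(5 + u) = (5 + u)*(9 + Q))
(t(12, q(-4)) - 126)*p(-14) = ((45 + 5*12 + 9*(-37/2) + 12*(-37/2)) - 126)*(7 - 14) = ((45 + 60 - 333/2 - 222) - 126)*(-7) = (-567/2 - 126)*(-7) = -819/2*(-7) = 5733/2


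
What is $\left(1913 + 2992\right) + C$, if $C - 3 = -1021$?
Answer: $3887$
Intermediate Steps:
$C = -1018$ ($C = 3 - 1021 = -1018$)
$\left(1913 + 2992\right) + C = \left(1913 + 2992\right) - 1018 = 4905 - 1018 = 3887$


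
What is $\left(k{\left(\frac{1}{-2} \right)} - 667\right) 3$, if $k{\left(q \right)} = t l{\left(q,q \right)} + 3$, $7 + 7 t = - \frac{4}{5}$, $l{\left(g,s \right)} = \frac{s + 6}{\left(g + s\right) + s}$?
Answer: $- \frac{69291}{35} \approx -1979.7$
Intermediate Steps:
$l{\left(g,s \right)} = \frac{6 + s}{g + 2 s}$
$t = - \frac{39}{35}$ ($t = -1 + \frac{\left(-4\right) \frac{1}{5}}{7} = -1 + \frac{1}{7} \left(- \frac{4}{5}\right) = -1 - \frac{4}{35} = - \frac{39}{35} \approx -1.1143$)
$k{\left(q \right)} = 3 - \frac{13 \left(6 + q\right)}{35 q}$ ($k{\left(q \right)} = - \frac{39 \frac{6 + q}{q + 2 q}}{35} + 3 = - \frac{39 \frac{6 + q}{3 q}}{35} + 3 = - \frac{13 \left(6 + q\right)}{35 q} + 3 = 3 - \frac{13 \left(6 + q\right)}{35 q}$)
$\left(k{\left(\frac{1}{-2} \right)} - 667\right) 3 = \left(\frac{2 \left(-39 + \frac{46}{-2}\right)}{35 \frac{1}{-2}} - 667\right) 3 = \left(\frac{2 \left(-39 + 46 \left(- \frac{1}{2}\right)\right)}{35 \left(- \frac{1}{2}\right)} - 667\right) 3 = \left(\frac{2}{35} \left(-2\right) \left(-39 - 23\right) - 667\right) 3 = \left(\frac{2}{35} \left(-2\right) \left(-62\right) - 667\right) 3 = \left(\frac{248}{35} - 667\right) 3 = \left(- \frac{23097}{35}\right) 3 = - \frac{69291}{35}$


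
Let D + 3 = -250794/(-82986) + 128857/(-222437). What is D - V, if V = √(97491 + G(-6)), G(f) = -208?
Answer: -1714155445/3076526147 - √97283 ≈ -312.46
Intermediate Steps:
D = -1714155445/3076526147 (D = -3 + (-250794/(-82986) + 128857/(-222437)) = -3 + (-250794*(-1/82986) + 128857*(-1/222437)) = -3 + (41799/13831 - 128857/222437) = -3 + 7515422996/3076526147 = -1714155445/3076526147 ≈ -0.55717)
V = √97283 (V = √(97491 - 208) = √97283 ≈ 311.90)
D - V = -1714155445/3076526147 - √97283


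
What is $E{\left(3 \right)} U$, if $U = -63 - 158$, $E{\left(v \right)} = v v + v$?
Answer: $-2652$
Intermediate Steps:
$E{\left(v \right)} = v + v^{2}$ ($E{\left(v \right)} = v^{2} + v = v + v^{2}$)
$U = -221$
$E{\left(3 \right)} U = 3 \left(1 + 3\right) \left(-221\right) = 3 \cdot 4 \left(-221\right) = 12 \left(-221\right) = -2652$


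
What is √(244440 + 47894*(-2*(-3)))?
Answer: 2*√132951 ≈ 729.25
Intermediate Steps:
√(244440 + 47894*(-2*(-3))) = √(244440 + 47894*6) = √(244440 + 287364) = √531804 = 2*√132951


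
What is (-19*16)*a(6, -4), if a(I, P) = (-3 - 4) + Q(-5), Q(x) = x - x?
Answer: 2128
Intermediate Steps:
Q(x) = 0
a(I, P) = -7 (a(I, P) = (-3 - 4) + 0 = -7 + 0 = -7)
(-19*16)*a(6, -4) = -19*16*(-7) = -304*(-7) = 2128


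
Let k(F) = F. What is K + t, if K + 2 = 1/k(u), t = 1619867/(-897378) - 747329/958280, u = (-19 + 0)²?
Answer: -711245706795341/155219059866120 ≈ -4.5822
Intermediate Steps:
u = 361 (u = (-19)² = 361)
t = -1111461376061/429969694920 (t = 1619867*(-1/897378) - 747329*1/958280 = -1619867/897378 - 747329/958280 = -1111461376061/429969694920 ≈ -2.5850)
K = -721/361 (K = -2 + 1/361 = -721/361 ≈ -1.9972)
K + t = -721/361 - 1111461376061/429969694920 = -711245706795341/155219059866120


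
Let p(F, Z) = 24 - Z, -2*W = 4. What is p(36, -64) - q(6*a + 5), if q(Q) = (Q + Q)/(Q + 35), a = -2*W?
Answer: 2787/32 ≈ 87.094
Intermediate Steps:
W = -2 (W = -1/2*4 = -2)
a = 4 (a = -2*(-2) = 4)
q(Q) = 2*Q/(35 + Q) (q(Q) = (2*Q)/(35 + Q) = 2*Q/(35 + Q))
p(36, -64) - q(6*a + 5) = (24 - 1*(-64)) - 2*(6*4 + 5)/(35 + (6*4 + 5)) = (24 + 64) - 2*(24 + 5)/(35 + (24 + 5)) = 88 - 2*29/(35 + 29) = 88 - 2*29/64 = 88 - 1*29/32 = 88 - 29/32 = 2787/32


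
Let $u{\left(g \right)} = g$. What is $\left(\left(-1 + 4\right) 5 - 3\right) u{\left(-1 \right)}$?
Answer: $-12$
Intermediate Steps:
$\left(\left(-1 + 4\right) 5 - 3\right) u{\left(-1 \right)} = \left(\left(-1 + 4\right) 5 - 3\right) \left(-1\right) = \left(3 \cdot 5 - 3\right) \left(-1\right) = \left(15 - 3\right) \left(-1\right) = 12 \left(-1\right) = -12$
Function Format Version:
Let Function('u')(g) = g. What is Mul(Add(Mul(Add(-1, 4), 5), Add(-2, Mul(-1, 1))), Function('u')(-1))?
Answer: -12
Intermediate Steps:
Mul(Add(Mul(Add(-1, 4), 5), Add(-2, Mul(-1, 1))), Function('u')(-1)) = Mul(Add(Mul(Add(-1, 4), 5), Add(-2, Mul(-1, 1))), -1) = Mul(Add(Mul(3, 5), Add(-2, -1)), -1) = Mul(Add(15, -3), -1) = Mul(12, -1) = -12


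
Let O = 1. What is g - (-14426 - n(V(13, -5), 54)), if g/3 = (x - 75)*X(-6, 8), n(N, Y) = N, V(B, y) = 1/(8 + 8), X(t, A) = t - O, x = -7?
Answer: 258369/16 ≈ 16148.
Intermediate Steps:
X(t, A) = -1 + t (X(t, A) = t - 1*1 = t - 1 = -1 + t)
V(B, y) = 1/16
g = 1722 (g = 3*((-7 - 75)*(-1 - 6)) = 3*(-82*(-7)) = 3*574 = 1722)
g - (-14426 - n(V(13, -5), 54)) = 1722 - (-14426 - 1*1/16) = 1722 - (-14426 - 1/16) = 1722 - 1*(-230817/16) = 1722 + 230817/16 = 258369/16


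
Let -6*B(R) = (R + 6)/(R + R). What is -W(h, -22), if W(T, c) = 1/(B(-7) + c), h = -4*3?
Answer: 84/1849 ≈ 0.045430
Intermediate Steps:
h = -12
B(R) = -(6 + R)/(12*R) (B(R) = -(R + 6)/(6*(R + R)) = -(6 + R)/(6*(2*R)) = -(6 + R)*1/(2*R)/6 = -(6 + R)/(12*R))
W(T, c) = 1/(-1/84 + c) (W(T, c) = 1/((1/12)*(-6 - 1*(-7))/(-7) + c) = 1/((1/12)*(-⅐)*(-6 + 7) + c) = 1/((1/12)*(-⅐)*1 + c) = 1/(-1/84 + c))
-W(h, -22) = -84/(-1 + 84*(-22)) = -84/(-1 - 1848) = -84/(-1849) = -84*(-1)/1849 = -1*(-84/1849) = 84/1849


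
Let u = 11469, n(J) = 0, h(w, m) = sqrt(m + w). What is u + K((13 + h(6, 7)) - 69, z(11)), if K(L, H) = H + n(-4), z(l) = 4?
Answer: 11473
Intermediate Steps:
K(L, H) = H (K(L, H) = H + 0 = H)
u + K((13 + h(6, 7)) - 69, z(11)) = 11469 + 4 = 11473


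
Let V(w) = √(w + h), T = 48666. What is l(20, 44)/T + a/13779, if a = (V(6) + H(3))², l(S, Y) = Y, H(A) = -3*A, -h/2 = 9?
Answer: 220235/37253823 - 4*I*√3/1531 ≈ 0.0059117 - 0.0045253*I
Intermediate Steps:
h = -18 (h = -2*9 = -18)
V(w) = √(-18 + w) (V(w) = √(w - 18) = √(-18 + w))
a = (-9 + 2*I*√3)² (a = (√(-18 + 6) - 3*3)² = (√(-12) - 9)² = (2*I*√3 - 9)² = (-9 + 2*I*√3)² ≈ 69.0 - 62.354*I)
l(20, 44)/T + a/13779 = 44/48666 + (69 - 36*I*√3)/13779 = 44*(1/48666) + (69 - 36*I*√3)*(1/13779) = 22/24333 + (23/4593 - 4*I*√3/1531) = 220235/37253823 - 4*I*√3/1531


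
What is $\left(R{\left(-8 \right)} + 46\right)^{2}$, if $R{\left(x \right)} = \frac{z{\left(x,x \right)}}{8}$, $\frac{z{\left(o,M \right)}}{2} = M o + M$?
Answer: $3600$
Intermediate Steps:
$z{\left(o,M \right)} = 2 M + 2 M o$ ($z{\left(o,M \right)} = 2 \left(M o + M\right) = 2 \left(M + M o\right) = 2 M + 2 M o$)
$R{\left(x \right)} = \frac{x \left(1 + x\right)}{4}$ ($R{\left(x \right)} = \frac{2 x \left(1 + x\right)}{8} = 2 x \left(1 + x\right) \frac{1}{8} = \frac{x \left(1 + x\right)}{4}$)
$\left(R{\left(-8 \right)} + 46\right)^{2} = \left(\frac{1}{4} \left(-8\right) \left(1 - 8\right) + 46\right)^{2} = \left(\frac{1}{4} \left(-8\right) \left(-7\right) + 46\right)^{2} = \left(14 + 46\right)^{2} = 60^{2} = 3600$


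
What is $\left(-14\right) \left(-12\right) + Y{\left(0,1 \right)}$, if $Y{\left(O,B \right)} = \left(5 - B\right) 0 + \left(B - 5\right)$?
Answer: $164$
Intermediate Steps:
$Y{\left(O,B \right)} = -5 + B$ ($Y{\left(O,B \right)} = 0 + \left(-5 + B\right) = -5 + B$)
$\left(-14\right) \left(-12\right) + Y{\left(0,1 \right)} = \left(-14\right) \left(-12\right) + \left(-5 + 1\right) = 168 - 4 = 164$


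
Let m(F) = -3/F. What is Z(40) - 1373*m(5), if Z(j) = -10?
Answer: 4069/5 ≈ 813.80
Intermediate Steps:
Z(40) - 1373*m(5) = -10 - (-4119)/5 = -10 - 1373*(-⅗) = -10 + 4119/5 = 4069/5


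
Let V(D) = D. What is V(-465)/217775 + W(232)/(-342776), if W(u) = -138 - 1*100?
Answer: -49567/34400020 ≈ -0.0014409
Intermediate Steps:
W(u) = -238 (W(u) = -138 - 100 = -238)
V(-465)/217775 + W(232)/(-342776) = -465/217775 - 238/(-342776) = -465*1/217775 - 238*(-1/342776) = -3/1405 + 17/24484 = -49567/34400020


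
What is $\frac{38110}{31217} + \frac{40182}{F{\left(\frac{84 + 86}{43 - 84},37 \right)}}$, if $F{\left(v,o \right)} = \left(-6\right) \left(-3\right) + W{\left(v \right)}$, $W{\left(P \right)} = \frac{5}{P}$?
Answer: $\frac{42670051606}{17824907} \approx 2393.8$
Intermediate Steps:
$F{\left(v,o \right)} = 18 + \frac{5}{v}$ ($F{\left(v,o \right)} = \left(-6\right) \left(-3\right) + \frac{5}{v} = 18 + \frac{5}{v}$)
$\frac{38110}{31217} + \frac{40182}{F{\left(\frac{84 + 86}{43 - 84},37 \right)}} = \frac{38110}{31217} + \frac{40182}{18 + \frac{5}{\left(84 + 86\right) \frac{1}{43 - 84}}} = 38110 \cdot \frac{1}{31217} + \frac{40182}{18 + \frac{5}{170 \frac{1}{-41}}} = \frac{38110}{31217} + \frac{40182}{18 + \frac{5}{170 \left(- \frac{1}{41}\right)}} = \frac{38110}{31217} + \frac{40182}{18 + \frac{5}{- \frac{170}{41}}} = \frac{38110}{31217} + \frac{40182}{18 + 5 \left(- \frac{41}{170}\right)} = \frac{38110}{31217} + \frac{40182}{18 - \frac{41}{34}} = \frac{38110}{31217} + \frac{40182}{\frac{571}{34}} = \frac{38110}{31217} + 40182 \cdot \frac{34}{571} = \frac{38110}{31217} + \frac{1366188}{571} = \frac{42670051606}{17824907}$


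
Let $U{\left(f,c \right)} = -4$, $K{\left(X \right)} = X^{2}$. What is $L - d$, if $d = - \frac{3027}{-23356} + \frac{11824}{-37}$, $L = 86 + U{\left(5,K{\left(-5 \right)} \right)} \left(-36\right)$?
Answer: $\frac{474808905}{864172} \approx 549.44$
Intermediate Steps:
$L = 230$ ($L = 86 - -144 = 86 + 144 = 230$)
$d = - \frac{276049345}{864172}$ ($d = \left(-3027\right) \left(- \frac{1}{23356}\right) + 11824 \left(- \frac{1}{37}\right) = \frac{3027}{23356} - \frac{11824}{37} = - \frac{276049345}{864172} \approx -319.44$)
$L - d = 230 - - \frac{276049345}{864172} = 230 + \frac{276049345}{864172} = \frac{474808905}{864172}$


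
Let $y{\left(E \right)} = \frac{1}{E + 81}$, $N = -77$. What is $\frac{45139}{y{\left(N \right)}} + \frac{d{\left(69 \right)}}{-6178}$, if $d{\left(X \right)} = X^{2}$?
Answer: $\frac{1115470207}{6178} \approx 1.8056 \cdot 10^{5}$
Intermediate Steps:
$y{\left(E \right)} = \frac{1}{81 + E}$
$\frac{45139}{y{\left(N \right)}} + \frac{d{\left(69 \right)}}{-6178} = \frac{45139}{\frac{1}{81 - 77}} + \frac{69^{2}}{-6178} = \frac{45139}{\frac{1}{4}} + 4761 \left(- \frac{1}{6178}\right) = 45139 \frac{1}{\frac{1}{4}} - \frac{4761}{6178} = 45139 \cdot 4 - \frac{4761}{6178} = 180556 - \frac{4761}{6178} = \frac{1115470207}{6178}$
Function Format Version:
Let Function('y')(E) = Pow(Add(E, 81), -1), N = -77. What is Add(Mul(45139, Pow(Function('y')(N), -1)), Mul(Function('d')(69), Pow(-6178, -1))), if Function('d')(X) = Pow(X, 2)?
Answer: Rational(1115470207, 6178) ≈ 1.8056e+5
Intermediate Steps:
Function('y')(E) = Pow(Add(81, E), -1)
Add(Mul(45139, Pow(Function('y')(N), -1)), Mul(Function('d')(69), Pow(-6178, -1))) = Add(Mul(45139, Pow(Pow(Add(81, -77), -1), -1)), Mul(Pow(69, 2), Pow(-6178, -1))) = Add(Mul(45139, Pow(Pow(4, -1), -1)), Mul(4761, Rational(-1, 6178))) = Add(Mul(45139, Pow(Rational(1, 4), -1)), Rational(-4761, 6178)) = Add(Mul(45139, 4), Rational(-4761, 6178)) = Add(180556, Rational(-4761, 6178)) = Rational(1115470207, 6178)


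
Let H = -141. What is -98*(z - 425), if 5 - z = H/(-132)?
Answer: 907823/22 ≈ 41265.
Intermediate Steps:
z = 173/44 (z = 5 - (-141)/(-132) = 5 - (-141)*(-1)/132 = 5 - 1*47/44 = 5 - 47/44 = 173/44 ≈ 3.9318)
-98*(z - 425) = -98*(173/44 - 425) = -98*(-18527/44) = 907823/22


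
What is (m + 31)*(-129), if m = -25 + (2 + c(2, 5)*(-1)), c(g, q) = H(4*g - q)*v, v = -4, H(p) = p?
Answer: -2580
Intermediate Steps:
c(g, q) = -16*g + 4*q (c(g, q) = (4*g - q)*(-4) = (-q + 4*g)*(-4) = -16*g + 4*q)
m = -11 (m = -25 + (2 + (-16*2 + 4*5)*(-1)) = -25 + (2 + (-32 + 20)*(-1)) = -25 + (2 - 12*(-1)) = -25 + (2 + 12) = -25 + 14 = -11)
(m + 31)*(-129) = (-11 + 31)*(-129) = 20*(-129) = -2580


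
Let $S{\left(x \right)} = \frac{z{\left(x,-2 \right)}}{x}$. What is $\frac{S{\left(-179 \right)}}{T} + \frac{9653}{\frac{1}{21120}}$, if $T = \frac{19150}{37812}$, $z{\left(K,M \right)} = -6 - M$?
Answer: $\frac{349420220763624}{1713925} \approx 2.0387 \cdot 10^{8}$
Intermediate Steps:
$T = \frac{9575}{18906}$ ($T = 19150 \cdot \frac{1}{37812} = \frac{9575}{18906} \approx 0.50645$)
$S{\left(x \right)} = - \frac{4}{x}$ ($S{\left(x \right)} = \frac{-6 - -2}{x} = \frac{-6 + 2}{x} = - \frac{4}{x}$)
$\frac{S{\left(-179 \right)}}{T} + \frac{9653}{\frac{1}{21120}} = \frac{\left(-4\right) \frac{1}{-179}}{\frac{9575}{18906}} + \frac{9653}{\frac{1}{21120}} = \left(-4\right) \left(- \frac{1}{179}\right) \frac{18906}{9575} + 9653 \frac{1}{\frac{1}{21120}} = \frac{4}{179} \cdot \frac{18906}{9575} + 9653 \cdot 21120 = \frac{75624}{1713925} + 203871360 = \frac{349420220763624}{1713925}$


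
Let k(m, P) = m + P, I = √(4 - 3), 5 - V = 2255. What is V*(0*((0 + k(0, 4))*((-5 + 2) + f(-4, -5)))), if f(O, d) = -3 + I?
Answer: 0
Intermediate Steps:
V = -2250 (V = 5 - 1*2255 = 5 - 2255 = -2250)
I = 1 (I = √1 = 1)
f(O, d) = -2 (f(O, d) = -3 + 1 = -2)
k(m, P) = P + m
V*(0*((0 + k(0, 4))*((-5 + 2) + f(-4, -5)))) = -0*(0 + (4 + 0))*((-5 + 2) - 2) = -0*(0 + 4)*(-3 - 2) = -0*4*(-5) = -0*(-20) = -2250*0 = 0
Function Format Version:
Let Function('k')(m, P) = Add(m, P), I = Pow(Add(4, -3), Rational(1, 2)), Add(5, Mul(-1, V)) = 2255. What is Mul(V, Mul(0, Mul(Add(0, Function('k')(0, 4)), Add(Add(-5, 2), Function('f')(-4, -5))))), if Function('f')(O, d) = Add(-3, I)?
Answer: 0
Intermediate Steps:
V = -2250 (V = Add(5, Mul(-1, 2255)) = Add(5, -2255) = -2250)
I = 1 (I = Pow(1, Rational(1, 2)) = 1)
Function('f')(O, d) = -2 (Function('f')(O, d) = Add(-3, 1) = -2)
Function('k')(m, P) = Add(P, m)
Mul(V, Mul(0, Mul(Add(0, Function('k')(0, 4)), Add(Add(-5, 2), Function('f')(-4, -5))))) = Mul(-2250, Mul(0, Mul(Add(0, Add(4, 0)), Add(Add(-5, 2), -2)))) = Mul(-2250, Mul(0, Mul(Add(0, 4), Add(-3, -2)))) = Mul(-2250, Mul(0, Mul(4, -5))) = Mul(-2250, Mul(0, -20)) = Mul(-2250, 0) = 0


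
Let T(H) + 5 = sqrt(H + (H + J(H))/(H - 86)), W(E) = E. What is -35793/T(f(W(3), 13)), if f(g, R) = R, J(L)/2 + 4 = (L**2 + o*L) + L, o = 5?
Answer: 2612889/275 + 107379*sqrt(146)/275 ≈ 14219.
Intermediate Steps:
J(L) = -8 + 2*L**2 + 12*L (J(L) = -8 + 2*((L**2 + 5*L) + L) = -8 + 2*(L**2 + 6*L) = -8 + (2*L**2 + 12*L) = -8 + 2*L**2 + 12*L)
T(H) = -5 + sqrt(H + (-8 + 2*H**2 + 13*H)/(-86 + H)) (T(H) = -5 + sqrt(H + (H + (-8 + 2*H**2 + 12*H))/(H - 86)) = -5 + sqrt(H + (-8 + 2*H**2 + 13*H)/(-86 + H)))
-35793/T(f(W(3), 13)) = -35793/(-5 + sqrt((-8 - 73*13 + 3*13**2)/(-86 + 13))) = -35793/(-5 + sqrt((-8 - 949 + 3*169)/(-73))) = -35793/(-5 + sqrt(-(-8 - 949 + 507)/73)) = -35793/(-5 + sqrt(-1/73*(-450))) = -35793/(-5 + sqrt(450/73)) = -35793/(-5 + 15*sqrt(146)/73)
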